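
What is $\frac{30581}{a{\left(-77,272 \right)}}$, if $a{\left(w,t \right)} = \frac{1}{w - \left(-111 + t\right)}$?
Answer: $-7278278$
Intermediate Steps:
$a{\left(w,t \right)} = \frac{1}{111 + w - t}$
$\frac{30581}{a{\left(-77,272 \right)}} = \frac{30581}{\frac{1}{111 - 77 - 272}} = \frac{30581}{\frac{1}{-238}} = \frac{30581}{- \frac{1}{238}} = 30581 \left(-238\right) = -7278278$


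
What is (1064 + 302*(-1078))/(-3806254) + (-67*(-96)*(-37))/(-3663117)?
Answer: 349079952250/2323792288953 ≈ 0.15022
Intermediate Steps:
(1064 + 302*(-1078))/(-3806254) + (-67*(-96)*(-37))/(-3663117) = (1064 - 325556)*(-1/3806254) + (6432*(-37))*(-1/3663117) = -324492*(-1/3806254) - 237984*(-1/3663117) = 162246/1903127 + 79328/1221039 = 349079952250/2323792288953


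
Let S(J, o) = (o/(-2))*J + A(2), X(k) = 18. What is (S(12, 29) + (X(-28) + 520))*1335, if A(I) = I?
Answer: 488610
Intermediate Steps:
S(J, o) = 2 - J*o/2 (S(J, o) = (o/(-2))*J + 2 = (o*(-½))*J + 2 = (-o/2)*J + 2 = -J*o/2 + 2 = 2 - J*o/2)
(S(12, 29) + (X(-28) + 520))*1335 = ((2 - ½*12*29) + (18 + 520))*1335 = ((2 - 174) + 538)*1335 = (-172 + 538)*1335 = 366*1335 = 488610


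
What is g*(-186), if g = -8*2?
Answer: 2976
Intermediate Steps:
g = -16
g*(-186) = -16*(-186) = 2976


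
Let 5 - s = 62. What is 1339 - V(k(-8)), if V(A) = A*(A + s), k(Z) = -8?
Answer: 819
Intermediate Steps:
s = -57 (s = 5 - 1*62 = 5 - 62 = -57)
V(A) = A*(-57 + A) (V(A) = A*(A - 57) = A*(-57 + A))
1339 - V(k(-8)) = 1339 - (-8)*(-57 - 8) = 1339 - (-8)*(-65) = 1339 - 1*520 = 1339 - 520 = 819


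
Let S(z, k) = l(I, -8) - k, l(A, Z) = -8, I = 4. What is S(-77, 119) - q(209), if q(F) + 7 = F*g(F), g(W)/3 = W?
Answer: -131163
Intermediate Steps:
g(W) = 3*W
S(z, k) = -8 - k
q(F) = -7 + 3*F² (q(F) = -7 + F*(3*F) = -7 + 3*F²)
S(-77, 119) - q(209) = (-8 - 1*119) - (-7 + 3*209²) = (-8 - 119) - (-7 + 3*43681) = -127 - (-7 + 131043) = -127 - 1*131036 = -127 - 131036 = -131163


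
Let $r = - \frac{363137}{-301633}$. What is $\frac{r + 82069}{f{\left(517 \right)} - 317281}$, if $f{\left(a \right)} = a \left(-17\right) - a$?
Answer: $- \frac{24755081814}{98509416571} \approx -0.2513$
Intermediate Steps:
$r = \frac{363137}{301633}$ ($r = \left(-363137\right) \left(- \frac{1}{301633}\right) = \frac{363137}{301633} \approx 1.2039$)
$f{\left(a \right)} = - 18 a$ ($f{\left(a \right)} = - 17 a - a = - 18 a$)
$\frac{r + 82069}{f{\left(517 \right)} - 317281} = \frac{\frac{363137}{301633} + 82069}{\left(-18\right) 517 - 317281} = \frac{24755081814}{301633 \left(-9306 - 317281\right)} = \frac{24755081814}{301633 \left(-326587\right)} = \frac{24755081814}{301633} \left(- \frac{1}{326587}\right) = - \frac{24755081814}{98509416571}$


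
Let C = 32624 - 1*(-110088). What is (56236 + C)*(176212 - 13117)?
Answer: 32447424060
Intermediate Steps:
C = 142712 (C = 32624 + 110088 = 142712)
(56236 + C)*(176212 - 13117) = (56236 + 142712)*(176212 - 13117) = 198948*163095 = 32447424060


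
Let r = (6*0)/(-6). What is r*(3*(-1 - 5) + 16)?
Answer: 0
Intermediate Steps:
r = 0 (r = 0*(-⅙) = 0)
r*(3*(-1 - 5) + 16) = 0*(3*(-1 - 5) + 16) = 0*(3*(-6) + 16) = 0*(-18 + 16) = 0*(-2) = 0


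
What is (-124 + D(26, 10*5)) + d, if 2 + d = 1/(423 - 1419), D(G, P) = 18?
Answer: -107569/996 ≈ -108.00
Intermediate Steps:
d = -1993/996 (d = -2 + 1/(423 - 1419) = -2 + 1/(-996) = -2 - 1/996 = -1993/996 ≈ -2.0010)
(-124 + D(26, 10*5)) + d = (-124 + 18) - 1993/996 = -106 - 1993/996 = -107569/996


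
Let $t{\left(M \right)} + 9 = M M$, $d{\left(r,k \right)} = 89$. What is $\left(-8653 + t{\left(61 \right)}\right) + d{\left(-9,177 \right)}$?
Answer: $-4852$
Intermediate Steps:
$t{\left(M \right)} = -9 + M^{2}$ ($t{\left(M \right)} = -9 + M M = -9 + M^{2}$)
$\left(-8653 + t{\left(61 \right)}\right) + d{\left(-9,177 \right)} = \left(-8653 - \left(9 - 61^{2}\right)\right) + 89 = \left(-8653 + \left(-9 + 3721\right)\right) + 89 = \left(-8653 + 3712\right) + 89 = -4941 + 89 = -4852$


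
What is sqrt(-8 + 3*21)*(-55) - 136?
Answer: -136 - 55*sqrt(55) ≈ -543.89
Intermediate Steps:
sqrt(-8 + 3*21)*(-55) - 136 = sqrt(-8 + 63)*(-55) - 136 = sqrt(55)*(-55) - 136 = -55*sqrt(55) - 136 = -136 - 55*sqrt(55)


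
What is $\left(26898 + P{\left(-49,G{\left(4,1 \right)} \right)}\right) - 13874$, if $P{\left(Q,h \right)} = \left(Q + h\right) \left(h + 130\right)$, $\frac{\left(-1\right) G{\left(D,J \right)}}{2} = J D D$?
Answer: $5086$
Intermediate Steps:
$G{\left(D,J \right)} = - 2 J D^{2}$ ($G{\left(D,J \right)} = - 2 J D D = - 2 D J D = - 2 J D^{2}$)
$P{\left(Q,h \right)} = \left(130 + h\right) \left(Q + h\right)$ ($P{\left(Q,h \right)} = \left(Q + h\right) \left(130 + h\right) = \left(130 + h\right) \left(Q + h\right)$)
$\left(26898 + P{\left(-49,G{\left(4,1 \right)} \right)}\right) - 13874 = \left(26898 + \left(\left(\left(-2\right) 1 \cdot 4^{2}\right)^{2} + 130 \left(-49\right) + 130 \left(\left(-2\right) 1 \cdot 4^{2}\right) - 49 \left(\left(-2\right) 1 \cdot 4^{2}\right)\right)\right) - 13874 = \left(26898 + \left(\left(\left(-2\right) 1 \cdot 16\right)^{2} - 6370 + 130 \left(\left(-2\right) 1 \cdot 16\right) - 49 \left(\left(-2\right) 1 \cdot 16\right)\right)\right) - 13874 = \left(26898 + \left(\left(-32\right)^{2} - 6370 + 130 \left(-32\right) - -1568\right)\right) - 13874 = \left(26898 + \left(1024 - 6370 - 4160 + 1568\right)\right) - 13874 = \left(26898 - 7938\right) - 13874 = 18960 - 13874 = 5086$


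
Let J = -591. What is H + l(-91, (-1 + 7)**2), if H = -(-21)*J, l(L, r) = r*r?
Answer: -11115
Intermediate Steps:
l(L, r) = r**2
H = -12411 (H = -(-21)*(-591) = -1*12411 = -12411)
H + l(-91, (-1 + 7)**2) = -12411 + ((-1 + 7)**2)**2 = -12411 + (6**2)**2 = -12411 + 36**2 = -12411 + 1296 = -11115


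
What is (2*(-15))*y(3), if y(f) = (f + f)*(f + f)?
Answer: -1080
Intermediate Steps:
y(f) = 4*f² (y(f) = (2*f)*(2*f) = 4*f²)
(2*(-15))*y(3) = (2*(-15))*(4*3²) = -120*9 = -30*36 = -1080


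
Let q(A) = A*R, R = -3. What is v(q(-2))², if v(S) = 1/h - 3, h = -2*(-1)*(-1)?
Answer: 49/4 ≈ 12.250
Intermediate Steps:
q(A) = -3*A (q(A) = A*(-3) = -3*A)
h = -2 (h = 2*(-1) = -2)
v(S) = -7/2 (v(S) = 1/(-2) - 3 = -½ - 3 = -7/2)
v(q(-2))² = (-7/2)² = 49/4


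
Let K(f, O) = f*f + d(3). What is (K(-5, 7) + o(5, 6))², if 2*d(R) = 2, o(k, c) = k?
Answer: 961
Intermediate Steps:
d(R) = 1 (d(R) = (½)*2 = 1)
K(f, O) = 1 + f² (K(f, O) = f*f + 1 = f² + 1 = 1 + f²)
(K(-5, 7) + o(5, 6))² = ((1 + (-5)²) + 5)² = ((1 + 25) + 5)² = (26 + 5)² = 31² = 961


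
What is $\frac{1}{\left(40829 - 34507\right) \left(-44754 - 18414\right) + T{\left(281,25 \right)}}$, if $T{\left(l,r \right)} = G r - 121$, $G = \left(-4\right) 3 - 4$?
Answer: $- \frac{1}{399348617} \approx -2.5041 \cdot 10^{-9}$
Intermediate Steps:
$G = -16$ ($G = -12 - 4 = -16$)
$T{\left(l,r \right)} = -121 - 16 r$ ($T{\left(l,r \right)} = - 16 r - 121 = -121 - 16 r$)
$\frac{1}{\left(40829 - 34507\right) \left(-44754 - 18414\right) + T{\left(281,25 \right)}} = \frac{1}{\left(40829 - 34507\right) \left(-44754 - 18414\right) - 521} = \frac{1}{6322 \left(-63168\right) - 521} = \frac{1}{-399348096 - 521} = \frac{1}{-399348617} = - \frac{1}{399348617}$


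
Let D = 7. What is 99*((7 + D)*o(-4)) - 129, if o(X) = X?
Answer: -5673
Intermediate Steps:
99*((7 + D)*o(-4)) - 129 = 99*((7 + 7)*(-4)) - 129 = 99*(14*(-4)) - 129 = 99*(-56) - 129 = -5544 - 129 = -5673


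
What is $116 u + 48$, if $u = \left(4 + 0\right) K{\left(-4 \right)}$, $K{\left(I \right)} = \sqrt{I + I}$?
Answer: $48 + 928 i \sqrt{2} \approx 48.0 + 1312.4 i$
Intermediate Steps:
$K{\left(I \right)} = \sqrt{2} \sqrt{I}$ ($K{\left(I \right)} = \sqrt{2 I} = \sqrt{2} \sqrt{I}$)
$u = 8 i \sqrt{2}$ ($u = \left(4 + 0\right) \sqrt{2} \sqrt{-4} = 4 \sqrt{2} \cdot 2 i = 4 \cdot 2 i \sqrt{2} = 8 i \sqrt{2} \approx 11.314 i$)
$116 u + 48 = 116 \cdot 8 i \sqrt{2} + 48 = 928 i \sqrt{2} + 48 = 48 + 928 i \sqrt{2}$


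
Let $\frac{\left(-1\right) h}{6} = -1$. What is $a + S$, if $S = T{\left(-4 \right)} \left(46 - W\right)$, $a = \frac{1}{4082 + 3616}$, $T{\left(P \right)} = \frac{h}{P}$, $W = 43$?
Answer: $- \frac{17320}{3849} \approx -4.4999$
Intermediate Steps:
$h = 6$ ($h = \left(-6\right) \left(-1\right) = 6$)
$T{\left(P \right)} = \frac{6}{P}$
$a = \frac{1}{7698} \approx 0.0001299$
$S = - \frac{9}{2}$ ($S = \frac{6}{-4} \left(46 - 43\right) = 6 \left(- \frac{1}{4}\right) \left(46 - 43\right) = \left(- \frac{3}{2}\right) 3 = - \frac{9}{2} \approx -4.5$)
$a + S = \frac{1}{7698} - \frac{9}{2} = - \frac{17320}{3849}$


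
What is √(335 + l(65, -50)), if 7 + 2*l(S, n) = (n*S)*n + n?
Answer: √326226/2 ≈ 285.58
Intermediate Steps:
l(S, n) = -7/2 + n/2 + S*n²/2 (l(S, n) = -7/2 + ((n*S)*n + n)/2 = -7/2 + ((S*n)*n + n)/2 = -7/2 + (S*n² + n)/2 = -7/2 + (n + S*n²)/2 = -7/2 + (n/2 + S*n²/2) = -7/2 + n/2 + S*n²/2)
√(335 + l(65, -50)) = √(335 + (-7/2 + (½)*(-50) + (½)*65*(-50)²)) = √(335 + (-7/2 - 25 + (½)*65*2500)) = √(335 + (-7/2 - 25 + 81250)) = √(335 + 162443/2) = √(163113/2) = √326226/2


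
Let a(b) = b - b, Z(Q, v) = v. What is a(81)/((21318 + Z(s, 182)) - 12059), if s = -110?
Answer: 0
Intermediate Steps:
a(b) = 0
a(81)/((21318 + Z(s, 182)) - 12059) = 0/((21318 + 182) - 12059) = 0/(21500 - 12059) = 0/9441 = 0*(1/9441) = 0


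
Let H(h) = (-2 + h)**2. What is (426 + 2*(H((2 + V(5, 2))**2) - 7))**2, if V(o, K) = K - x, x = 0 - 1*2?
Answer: 7420176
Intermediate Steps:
x = -2 (x = 0 - 2 = -2)
V(o, K) = 2 + K (V(o, K) = K - 1*(-2) = K + 2 = 2 + K)
(426 + 2*(H((2 + V(5, 2))**2) - 7))**2 = (426 + 2*((-2 + (2 + (2 + 2))**2)**2 - 7))**2 = (426 + 2*((-2 + (2 + 4)**2)**2 - 7))**2 = (426 + 2*((-2 + 6**2)**2 - 7))**2 = (426 + 2*((-2 + 36)**2 - 7))**2 = (426 + 2*(34**2 - 7))**2 = (426 + 2*(1156 - 7))**2 = (426 + 2*1149)**2 = (426 + 2298)**2 = 2724**2 = 7420176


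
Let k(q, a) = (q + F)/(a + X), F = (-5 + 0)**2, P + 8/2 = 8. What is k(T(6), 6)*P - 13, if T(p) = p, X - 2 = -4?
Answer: 18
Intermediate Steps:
X = -2 (X = 2 - 4 = -2)
P = 4 (P = -4 + 8 = 4)
F = 25 (F = (-5)**2 = 25)
k(q, a) = (25 + q)/(-2 + a) (k(q, a) = (q + 25)/(a - 2) = (25 + q)/(-2 + a))
k(T(6), 6)*P - 13 = ((25 + 6)/(-2 + 6))*4 - 13 = (31/4)*4 - 13 = 31 - 13 = 18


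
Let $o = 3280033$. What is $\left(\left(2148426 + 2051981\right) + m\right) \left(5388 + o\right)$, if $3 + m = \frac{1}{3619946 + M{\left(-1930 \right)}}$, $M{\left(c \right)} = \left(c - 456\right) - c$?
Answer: $\frac{49949307697797222581}{3619490} \approx 1.38 \cdot 10^{13}$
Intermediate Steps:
$M{\left(c \right)} = -456$ ($M{\left(c \right)} = \left(-456 + c\right) - c = -456$)
$m = - \frac{10858469}{3619490}$ ($m = -3 + \frac{1}{3619946 - 456} = -3 + \frac{1}{3619490} = - \frac{10858469}{3619490} \approx -3.0$)
$\left(\left(2148426 + 2051981\right) + m\right) \left(5388 + o\right) = \left(\left(2148426 + 2051981\right) - \frac{10858469}{3619490}\right) \left(5388 + 3280033\right) = \left(4200407 - \frac{10858469}{3619490}\right) 3285421 = \frac{15203320273961}{3619490} \cdot 3285421 = \frac{49949307697797222581}{3619490}$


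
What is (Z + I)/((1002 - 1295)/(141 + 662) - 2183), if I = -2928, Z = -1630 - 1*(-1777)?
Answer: 744381/584414 ≈ 1.2737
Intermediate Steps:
Z = 147 (Z = -1630 + 1777 = 147)
(Z + I)/((1002 - 1295)/(141 + 662) - 2183) = (147 - 2928)/((1002 - 1295)/(141 + 662) - 2183) = -2781/(-293/803 - 2183) = -2781/(-1753242/803) = -2781*(-803/1753242) = 744381/584414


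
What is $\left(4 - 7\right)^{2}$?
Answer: $9$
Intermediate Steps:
$\left(4 - 7\right)^{2} = \left(-3\right)^{2} = 9$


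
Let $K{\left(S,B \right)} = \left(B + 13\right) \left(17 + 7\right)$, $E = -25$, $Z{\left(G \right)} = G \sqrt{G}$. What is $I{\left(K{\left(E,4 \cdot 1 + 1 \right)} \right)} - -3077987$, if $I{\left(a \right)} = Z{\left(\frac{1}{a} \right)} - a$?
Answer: $3077555 + \frac{\sqrt{3}}{15552} \approx 3.0776 \cdot 10^{6}$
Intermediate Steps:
$Z{\left(G \right)} = G^{\frac{3}{2}}$
$K{\left(S,B \right)} = 312 + 24 B$ ($K{\left(S,B \right)} = \left(13 + B\right) 24 = 312 + 24 B$)
$I{\left(a \right)} = \left(\frac{1}{a}\right)^{\frac{3}{2}} - a$
$I{\left(K{\left(E,4 \cdot 1 + 1 \right)} \right)} - -3077987 = \left(\left(\frac{1}{312 + 24 \left(4 \cdot 1 + 1\right)}\right)^{\frac{3}{2}} - \left(312 + 24 \left(4 \cdot 1 + 1\right)\right)\right) - -3077987 = \left(\left(\frac{1}{312 + 24 \left(4 + 1\right)}\right)^{\frac{3}{2}} - \left(312 + 24 \left(4 + 1\right)\right)\right) + 3077987 = \left(\left(\frac{1}{312 + 24 \cdot 5}\right)^{\frac{3}{2}} - \left(312 + 24 \cdot 5\right)\right) + 3077987 = \left(\left(\frac{1}{312 + 120}\right)^{\frac{3}{2}} - \left(312 + 120\right)\right) + 3077987 = \left(\left(\frac{1}{432}\right)^{\frac{3}{2}} - 432\right) + 3077987 = \left(\frac{\sqrt{3}}{15552} - 432\right) + 3077987 = \left(-432 + \frac{\sqrt{3}}{15552}\right) + 3077987 = 3077555 + \frac{\sqrt{3}}{15552}$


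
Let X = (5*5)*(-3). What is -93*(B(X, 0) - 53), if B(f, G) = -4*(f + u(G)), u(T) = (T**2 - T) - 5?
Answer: -24831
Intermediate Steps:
X = -75 (X = 25*(-3) = -75)
u(T) = -5 + T**2 - T
B(f, G) = 20 - 4*f - 4*G**2 + 4*G (B(f, G) = -4*(f + (-5 + G**2 - G)) = -4*(-5 + f + G**2 - G) = 20 - 4*f - 4*G**2 + 4*G)
-93*(B(X, 0) - 53) = -93*((20 - 4*(-75) - 4*0**2 + 4*0) - 53) = -93*((20 + 300 - 4*0 + 0) - 53) = -93*((20 + 300 + 0 + 0) - 53) = -93*(320 - 53) = -93*267 = -24831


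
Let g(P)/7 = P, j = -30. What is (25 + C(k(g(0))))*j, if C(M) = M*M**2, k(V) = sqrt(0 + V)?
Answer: -750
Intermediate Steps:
g(P) = 7*P
k(V) = sqrt(V)
C(M) = M**3
(25 + C(k(g(0))))*j = (25 + (sqrt(7*0))**3)*(-30) = (25 + (sqrt(0))**3)*(-30) = (25 + 0**3)*(-30) = (25 + 0)*(-30) = 25*(-30) = -750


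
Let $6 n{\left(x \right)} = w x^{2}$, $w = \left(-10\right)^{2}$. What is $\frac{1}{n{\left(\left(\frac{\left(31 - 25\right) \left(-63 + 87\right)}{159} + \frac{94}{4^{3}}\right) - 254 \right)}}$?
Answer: $\frac{4314624}{4553038426225} \approx 9.4764 \cdot 10^{-7}$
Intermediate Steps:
$w = 100$
$n{\left(x \right)} = \frac{50 x^{2}}{3}$ ($n{\left(x \right)} = \frac{100 x^{2}}{6} = \frac{50 x^{2}}{3}$)
$\frac{1}{n{\left(\left(\frac{\left(31 - 25\right) \left(-63 + 87\right)}{159} + \frac{94}{4^{3}}\right) - 254 \right)}} = \frac{1}{\frac{50}{3} \left(\left(\frac{\left(31 - 25\right) \left(-63 + 87\right)}{159} + \frac{94}{4^{3}}\right) - 254\right)^{2}} = \frac{1}{\frac{50}{3} \left(\left(6 \cdot 24 \cdot \frac{1}{159} + \frac{94}{64}\right) - 254\right)^{2}} = \frac{1}{\frac{50}{3} \left(\left(144 \cdot \frac{1}{159} + 94 \cdot \frac{1}{64}\right) - 254\right)^{2}} = \frac{1}{\frac{50}{3} \left(\left(\frac{48}{53} + \frac{47}{32}\right) - 254\right)^{2}} = \frac{1}{\frac{50}{3} \left(\frac{4027}{1696} - 254\right)^{2}} = \frac{1}{\frac{50}{3} \left(- \frac{426757}{1696}\right)^{2}} = \frac{1}{\frac{50}{3} \cdot \frac{182121537049}{2876416}} = \frac{1}{\frac{4553038426225}{4314624}} = \frac{4314624}{4553038426225}$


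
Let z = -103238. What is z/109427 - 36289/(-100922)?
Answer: -6447989033/11043591694 ≈ -0.58387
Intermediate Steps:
z/109427 - 36289/(-100922) = -103238/109427 - 36289/(-100922) = -103238*1/109427 - 36289*(-1/100922) = -103238/109427 + 36289/100922 = -6447989033/11043591694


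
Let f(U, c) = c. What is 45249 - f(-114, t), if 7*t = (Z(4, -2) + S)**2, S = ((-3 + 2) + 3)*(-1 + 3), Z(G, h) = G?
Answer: 316679/7 ≈ 45240.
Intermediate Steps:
S = 4 (S = (-1 + 3)*2 = 2*2 = 4)
t = 64/7 (t = (4 + 4)**2/7 = (1/7)*8**2 = (1/7)*64 = 64/7 ≈ 9.1429)
45249 - f(-114, t) = 45249 - 1*64/7 = 45249 - 64/7 = 316679/7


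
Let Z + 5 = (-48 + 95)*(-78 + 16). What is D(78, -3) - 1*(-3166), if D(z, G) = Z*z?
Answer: -224516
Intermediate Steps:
Z = -2919 (Z = -5 + (-48 + 95)*(-78 + 16) = -5 + 47*(-62) = -5 - 2914 = -2919)
D(z, G) = -2919*z
D(78, -3) - 1*(-3166) = -2919*78 - 1*(-3166) = -227682 + 3166 = -224516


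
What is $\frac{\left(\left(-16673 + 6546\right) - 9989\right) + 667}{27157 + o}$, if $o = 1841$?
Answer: $- \frac{2161}{3222} \approx -0.6707$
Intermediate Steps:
$\frac{\left(\left(-16673 + 6546\right) - 9989\right) + 667}{27157 + o} = \frac{\left(\left(-16673 + 6546\right) - 9989\right) + 667}{27157 + 1841} = \frac{\left(-10127 - 9989\right) + 667}{28998} = \left(-20116 + 667\right) \frac{1}{28998} = \left(-19449\right) \frac{1}{28998} = - \frac{2161}{3222}$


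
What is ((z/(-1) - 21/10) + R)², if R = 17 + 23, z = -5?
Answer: 184041/100 ≈ 1840.4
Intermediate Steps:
R = 40
((z/(-1) - 21/10) + R)² = ((-5/(-1) - 21/10) + 40)² = ((-5*(-1) - 21*⅒) + 40)² = ((5 - 21/10) + 40)² = (29/10 + 40)² = (429/10)² = 184041/100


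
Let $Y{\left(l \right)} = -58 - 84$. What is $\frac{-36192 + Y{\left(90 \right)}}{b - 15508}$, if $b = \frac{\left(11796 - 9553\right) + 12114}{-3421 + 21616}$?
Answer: $\frac{661097130}{282153703} \approx 2.343$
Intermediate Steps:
$b = \frac{14357}{18195}$ ($b = \frac{2243 + 12114}{18195} = 14357 \cdot \frac{1}{18195} = \frac{14357}{18195} \approx 0.78906$)
$Y{\left(l \right)} = -142$ ($Y{\left(l \right)} = -58 - 84 = -142$)
$\frac{-36192 + Y{\left(90 \right)}}{b - 15508} = \frac{-36192 - 142}{\frac{14357}{18195} - 15508} = - \frac{36334}{- \frac{282153703}{18195}} = \left(-36334\right) \left(- \frac{18195}{282153703}\right) = \frac{661097130}{282153703}$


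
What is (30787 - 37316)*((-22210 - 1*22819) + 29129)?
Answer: 103811100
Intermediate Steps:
(30787 - 37316)*((-22210 - 1*22819) + 29129) = -6529*((-22210 - 22819) + 29129) = -6529*(-45029 + 29129) = -6529*(-15900) = 103811100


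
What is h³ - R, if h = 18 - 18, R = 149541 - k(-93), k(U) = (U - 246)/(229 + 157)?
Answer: -57723165/386 ≈ -1.4954e+5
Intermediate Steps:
k(U) = -123/193 + U/386 (k(U) = (-246 + U)/386 = (-246 + U)*(1/386) = -123/193 + U/386)
R = 57723165/386 (R = 149541 - (-123/193 + (1/386)*(-93)) = 149541 - (-123/193 - 93/386) = 149541 - 1*(-339/386) = 149541 + 339/386 = 57723165/386 ≈ 1.4954e+5)
h = 0
h³ - R = 0³ - 1*57723165/386 = 0 - 57723165/386 = -57723165/386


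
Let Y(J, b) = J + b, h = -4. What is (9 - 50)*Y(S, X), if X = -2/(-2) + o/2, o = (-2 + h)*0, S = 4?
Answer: -205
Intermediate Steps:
o = 0 (o = (-2 - 4)*0 = -6*0 = 0)
X = 1 (X = -2/(-2) + 0/2 = -2*(-1/2) + 0*(1/2) = 1 + 0 = 1)
(9 - 50)*Y(S, X) = (9 - 50)*(4 + 1) = -41*5 = -205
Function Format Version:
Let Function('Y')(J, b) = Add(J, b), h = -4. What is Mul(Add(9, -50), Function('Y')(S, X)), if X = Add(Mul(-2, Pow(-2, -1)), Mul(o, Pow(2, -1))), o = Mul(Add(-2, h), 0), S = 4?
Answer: -205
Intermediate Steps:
o = 0 (o = Mul(Add(-2, -4), 0) = Mul(-6, 0) = 0)
X = 1 (X = Add(Mul(-2, Pow(-2, -1)), Mul(0, Pow(2, -1))) = Add(Mul(-2, Rational(-1, 2)), Mul(0, Rational(1, 2))) = Add(1, 0) = 1)
Mul(Add(9, -50), Function('Y')(S, X)) = Mul(Add(9, -50), Add(4, 1)) = Mul(-41, 5) = -205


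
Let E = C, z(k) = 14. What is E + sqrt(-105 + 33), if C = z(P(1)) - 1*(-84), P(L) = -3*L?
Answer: 98 + 6*I*sqrt(2) ≈ 98.0 + 8.4853*I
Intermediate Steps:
C = 98 (C = 14 - 1*(-84) = 14 + 84 = 98)
E = 98
E + sqrt(-105 + 33) = 98 + sqrt(-105 + 33) = 98 + sqrt(-72) = 98 + 6*I*sqrt(2)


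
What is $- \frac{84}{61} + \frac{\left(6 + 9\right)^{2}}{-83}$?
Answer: $- \frac{20697}{5063} \approx -4.0879$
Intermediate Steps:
$- \frac{84}{61} + \frac{\left(6 + 9\right)^{2}}{-83} = \left(-84\right) \frac{1}{61} + 15^{2} \left(- \frac{1}{83}\right) = - \frac{84}{61} + 225 \left(- \frac{1}{83}\right) = - \frac{84}{61} - \frac{225}{83} = - \frac{20697}{5063}$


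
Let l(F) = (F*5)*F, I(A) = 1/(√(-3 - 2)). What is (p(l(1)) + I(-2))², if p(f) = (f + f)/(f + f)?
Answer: (5 - I*√5)²/25 ≈ 0.8 - 0.89443*I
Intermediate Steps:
I(A) = -I*√5/5 (I(A) = 1/(√(-5)) = 1/(I*√5) = -I*√5/5)
l(F) = 5*F² (l(F) = (5*F)*F = 5*F²)
p(f) = 1 (p(f) = (2*f)/((2*f)) = (2*f)*(1/(2*f)) = 1)
(p(l(1)) + I(-2))² = (1 - I*√5/5)²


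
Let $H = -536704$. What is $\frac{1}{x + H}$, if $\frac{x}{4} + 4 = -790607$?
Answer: $- \frac{1}{3699148} \approx -2.7033 \cdot 10^{-7}$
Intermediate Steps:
$x = -3162444$ ($x = -16 + 4 \left(-790607\right) = -16 - 3162428 = -3162444$)
$\frac{1}{x + H} = \frac{1}{-3162444 - 536704} = \frac{1}{-3699148} = - \frac{1}{3699148}$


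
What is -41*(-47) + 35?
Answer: 1962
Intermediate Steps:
-41*(-47) + 35 = 1927 + 35 = 1962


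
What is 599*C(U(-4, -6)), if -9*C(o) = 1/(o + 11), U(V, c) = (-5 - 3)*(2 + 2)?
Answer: 599/189 ≈ 3.1693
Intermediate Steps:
U(V, c) = -32 (U(V, c) = -8*4 = -32)
C(o) = -1/(9*(11 + o)) (C(o) = -1/(9*(o + 11)) = -1/(9*(11 + o)))
599*C(U(-4, -6)) = 599*(-1/(99 + 9*(-32))) = 599*(-1/(99 - 288)) = 599*(-1/(-189)) = 599*(-1*(-1/189)) = 599*(1/189) = 599/189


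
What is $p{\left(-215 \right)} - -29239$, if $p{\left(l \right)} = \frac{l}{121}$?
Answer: $\frac{3537704}{121} \approx 29237.0$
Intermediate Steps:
$p{\left(l \right)} = \frac{l}{121}$ ($p{\left(l \right)} = l \frac{1}{121} = \frac{l}{121}$)
$p{\left(-215 \right)} - -29239 = \frac{1}{121} \left(-215\right) - -29239 = - \frac{215}{121} + 29239 = \frac{3537704}{121}$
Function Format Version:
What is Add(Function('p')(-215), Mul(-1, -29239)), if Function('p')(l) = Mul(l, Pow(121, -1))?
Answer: Rational(3537704, 121) ≈ 29237.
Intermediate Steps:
Function('p')(l) = Mul(Rational(1, 121), l) (Function('p')(l) = Mul(l, Rational(1, 121)) = Mul(Rational(1, 121), l))
Add(Function('p')(-215), Mul(-1, -29239)) = Add(Mul(Rational(1, 121), -215), Mul(-1, -29239)) = Add(Rational(-215, 121), 29239) = Rational(3537704, 121)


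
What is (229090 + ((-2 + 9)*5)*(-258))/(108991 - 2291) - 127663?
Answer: -681071102/5335 ≈ -1.2766e+5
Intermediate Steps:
(229090 + ((-2 + 9)*5)*(-258))/(108991 - 2291) - 127663 = (229090 + (7*5)*(-258))/106700 - 127663 = (229090 + 35*(-258))*(1/106700) - 127663 = (229090 - 9030)*(1/106700) - 127663 = 220060*(1/106700) - 127663 = 11003/5335 - 127663 = -681071102/5335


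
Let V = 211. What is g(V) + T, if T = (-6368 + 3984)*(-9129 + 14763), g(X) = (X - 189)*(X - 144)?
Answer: -13429982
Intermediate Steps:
g(X) = (-189 + X)*(-144 + X)
T = -13431456 (T = -2384*5634 = -13431456)
g(V) + T = (27216 + 211**2 - 333*211) - 13431456 = (27216 + 44521 - 70263) - 13431456 = 1474 - 13431456 = -13429982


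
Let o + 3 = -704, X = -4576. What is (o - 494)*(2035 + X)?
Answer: 3051741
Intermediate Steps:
o = -707 (o = -3 - 704 = -707)
(o - 494)*(2035 + X) = (-707 - 494)*(2035 - 4576) = -1201*(-2541) = 3051741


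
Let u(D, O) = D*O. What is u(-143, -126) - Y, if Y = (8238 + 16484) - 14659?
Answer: 7955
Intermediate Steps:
Y = 10063 (Y = 24722 - 14659 = 10063)
u(-143, -126) - Y = -143*(-126) - 1*10063 = 18018 - 10063 = 7955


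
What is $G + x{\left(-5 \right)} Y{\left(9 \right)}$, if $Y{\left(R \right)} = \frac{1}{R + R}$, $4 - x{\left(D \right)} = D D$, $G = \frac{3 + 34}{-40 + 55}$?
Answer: $\frac{13}{10} \approx 1.3$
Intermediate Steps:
$G = \frac{37}{15} \approx 2.4667$
$x{\left(D \right)} = 4 - D^{2}$ ($x{\left(D \right)} = 4 - D D = 4 - D^{2}$)
$Y{\left(R \right)} = \frac{1}{2 R}$
$G + x{\left(-5 \right)} Y{\left(9 \right)} = \frac{37}{15} + \left(4 - \left(-5\right)^{2}\right) \frac{1}{2 \cdot 9} = \frac{37}{15} + \left(4 - 25\right) \frac{1}{2} \cdot \frac{1}{9} = \frac{37}{15} + \left(4 - 25\right) \frac{1}{18} = \frac{37}{15} - \frac{7}{6} = \frac{13}{10}$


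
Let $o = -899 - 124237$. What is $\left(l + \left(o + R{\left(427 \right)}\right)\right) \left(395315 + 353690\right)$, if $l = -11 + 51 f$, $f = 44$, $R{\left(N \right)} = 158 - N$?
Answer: $-92256443860$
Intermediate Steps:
$l = 2233$ ($l = -11 + 51 \cdot 44 = -11 + 2244 = 2233$)
$o = -125136$ ($o = -899 - 124237 = -125136$)
$\left(l + \left(o + R{\left(427 \right)}\right)\right) \left(395315 + 353690\right) = \left(2233 + \left(-125136 + \left(158 - 427\right)\right)\right) \left(395315 + 353690\right) = \left(2233 + \left(-125136 + \left(158 - 427\right)\right)\right) 749005 = \left(2233 - 125405\right) 749005 = \left(-123172\right) 749005 = -92256443860$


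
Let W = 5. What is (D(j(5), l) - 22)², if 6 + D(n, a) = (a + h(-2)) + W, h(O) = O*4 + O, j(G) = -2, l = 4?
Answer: 841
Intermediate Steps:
h(O) = 5*O (h(O) = 4*O + O = 5*O)
D(n, a) = -11 + a (D(n, a) = -6 + ((a + 5*(-2)) + 5) = -6 + ((a - 10) + 5) = -6 + ((-10 + a) + 5) = -6 + (-5 + a) = -11 + a)
(D(j(5), l) - 22)² = ((-11 + 4) - 22)² = (-7 - 22)² = (-29)² = 841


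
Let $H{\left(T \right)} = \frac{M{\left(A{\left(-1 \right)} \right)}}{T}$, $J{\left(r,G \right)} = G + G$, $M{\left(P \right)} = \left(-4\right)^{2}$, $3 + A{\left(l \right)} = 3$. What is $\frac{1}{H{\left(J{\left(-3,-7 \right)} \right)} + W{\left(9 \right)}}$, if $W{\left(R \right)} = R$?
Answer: $\frac{7}{55} \approx 0.12727$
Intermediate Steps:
$A{\left(l \right)} = 0$ ($A{\left(l \right)} = -3 + 3 = 0$)
$M{\left(P \right)} = 16$
$J{\left(r,G \right)} = 2 G$
$H{\left(T \right)} = \frac{16}{T}$
$\frac{1}{H{\left(J{\left(-3,-7 \right)} \right)} + W{\left(9 \right)}} = \frac{1}{\frac{16}{2 \left(-7\right)} + 9} = \frac{1}{\frac{16}{-14} + 9} = \frac{1}{16 \left(- \frac{1}{14}\right) + 9} = \frac{1}{- \frac{8}{7} + 9} = \frac{1}{\frac{55}{7}} = \frac{7}{55}$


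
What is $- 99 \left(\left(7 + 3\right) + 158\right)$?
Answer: $-16632$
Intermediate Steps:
$- 99 \left(\left(7 + 3\right) + 158\right) = - 99 \left(10 + 158\right) = \left(-99\right) 168 = -16632$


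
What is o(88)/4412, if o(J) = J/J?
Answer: 1/4412 ≈ 0.00022665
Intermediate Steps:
o(J) = 1
o(88)/4412 = 1/4412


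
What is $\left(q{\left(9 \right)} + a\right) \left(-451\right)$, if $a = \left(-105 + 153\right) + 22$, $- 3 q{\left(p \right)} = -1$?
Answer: $- \frac{95161}{3} \approx -31720.0$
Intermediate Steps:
$q{\left(p \right)} = \frac{1}{3}$ ($q{\left(p \right)} = \left(- \frac{1}{3}\right) \left(-1\right) = \frac{1}{3}$)
$a = 70$ ($a = 48 + 22 = 70$)
$\left(q{\left(9 \right)} + a\right) \left(-451\right) = \left(\frac{1}{3} + 70\right) \left(-451\right) = \frac{211}{3} \left(-451\right) = - \frac{95161}{3}$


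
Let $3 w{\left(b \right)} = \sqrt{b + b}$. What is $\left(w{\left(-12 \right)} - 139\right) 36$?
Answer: $-5004 + 24 i \sqrt{6} \approx -5004.0 + 58.788 i$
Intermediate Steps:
$w{\left(b \right)} = \frac{\sqrt{2} \sqrt{b}}{3}$ ($w{\left(b \right)} = \frac{\sqrt{b + b}}{3} = \frac{\sqrt{2 b}}{3} = \frac{\sqrt{2} \sqrt{b}}{3}$)
$\left(w{\left(-12 \right)} - 139\right) 36 = \left(\frac{\sqrt{2} \sqrt{-12}}{3} - 139\right) 36 = \left(\frac{\sqrt{2} \cdot 2 i \sqrt{3}}{3} - 139\right) 36 = \left(\frac{2 i \sqrt{6}}{3} - 139\right) 36 = \left(-139 + \frac{2 i \sqrt{6}}{3}\right) 36 = -5004 + 24 i \sqrt{6}$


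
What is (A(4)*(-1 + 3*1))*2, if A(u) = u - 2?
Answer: 8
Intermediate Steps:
A(u) = -2 + u
(A(4)*(-1 + 3*1))*2 = ((-2 + 4)*(-1 + 3*1))*2 = (2*(-1 + 3))*2 = (2*2)*2 = 4*2 = 8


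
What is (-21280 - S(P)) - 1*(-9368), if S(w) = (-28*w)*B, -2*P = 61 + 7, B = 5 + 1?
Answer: -17624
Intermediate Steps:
B = 6
P = -34 (P = -(61 + 7)/2 = -½*68 = -34)
S(w) = -168*w (S(w) = -28*w*6 = -168*w)
(-21280 - S(P)) - 1*(-9368) = (-21280 - (-168)*(-34)) - 1*(-9368) = (-21280 - 1*5712) + 9368 = (-21280 - 5712) + 9368 = -26992 + 9368 = -17624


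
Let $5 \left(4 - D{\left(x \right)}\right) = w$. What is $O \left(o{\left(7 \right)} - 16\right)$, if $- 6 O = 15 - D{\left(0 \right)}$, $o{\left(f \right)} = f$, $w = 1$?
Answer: $\frac{84}{5} \approx 16.8$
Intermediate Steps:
$D{\left(x \right)} = \frac{19}{5}$ ($D{\left(x \right)} = 4 - \frac{1}{5} = \frac{19}{5}$)
$O = - \frac{28}{15}$ ($O = - \frac{15 - \frac{19}{5}}{6} = \left(- \frac{1}{6}\right) \frac{56}{5} = - \frac{28}{15} \approx -1.8667$)
$O \left(o{\left(7 \right)} - 16\right) = - \frac{28 \left(7 - 16\right)}{15} = \left(- \frac{28}{15}\right) \left(-9\right) = \frac{84}{5}$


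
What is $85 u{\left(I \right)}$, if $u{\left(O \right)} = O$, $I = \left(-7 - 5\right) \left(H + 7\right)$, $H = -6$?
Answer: $-1020$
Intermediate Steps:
$I = -12$ ($I = \left(-7 - 5\right) \left(-6 + 7\right) = \left(-12\right) 1 = -12$)
$85 u{\left(I \right)} = 85 \left(-12\right) = -1020$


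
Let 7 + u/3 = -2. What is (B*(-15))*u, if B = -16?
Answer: -6480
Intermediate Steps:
u = -27 (u = -21 + 3*(-2) = -21 - 6 = -27)
(B*(-15))*u = -16*(-15)*(-27) = 240*(-27) = -6480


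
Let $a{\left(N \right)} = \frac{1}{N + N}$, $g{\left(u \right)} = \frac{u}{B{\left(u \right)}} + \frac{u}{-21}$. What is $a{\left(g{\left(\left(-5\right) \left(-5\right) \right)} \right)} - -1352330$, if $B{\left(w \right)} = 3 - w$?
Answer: $\frac{1453754519}{1075} \approx 1.3523 \cdot 10^{6}$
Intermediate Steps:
$g{\left(u \right)} = - \frac{u}{21} + \frac{u}{3 - u}$ ($g{\left(u \right)} = \frac{u}{3 - u} + \frac{u}{-21} = \frac{u}{3 - u} + u \left(- \frac{1}{21}\right) = \frac{u}{3 - u} - \frac{u}{21} = - \frac{u}{21} + \frac{u}{3 - u}$)
$a{\left(N \right)} = \frac{1}{2 N}$
$a{\left(g{\left(\left(-5\right) \left(-5\right) \right)} \right)} - -1352330 = \frac{1}{2 \frac{\left(-5\right) \left(-5\right) \left(-18 - \left(-5\right) \left(-5\right)\right)}{21 \left(-3 - -25\right)}} - -1352330 = \frac{1}{2 \cdot \frac{1}{21} \cdot 25 \frac{1}{-3 + 25} \left(-18 - 25\right)} + 1352330 = \frac{1}{2 \cdot \frac{1}{21} \cdot 25 \cdot \frac{1}{22} \left(-18 - 25\right)} + 1352330 = \frac{1}{2 \cdot \frac{1}{21} \cdot 25 \cdot \frac{1}{22} \left(-43\right)} + 1352330 = \frac{1}{2 \left(- \frac{1075}{462}\right)} + 1352330 = \frac{1}{2} \left(- \frac{462}{1075}\right) + 1352330 = - \frac{231}{1075} + 1352330 = \frac{1453754519}{1075}$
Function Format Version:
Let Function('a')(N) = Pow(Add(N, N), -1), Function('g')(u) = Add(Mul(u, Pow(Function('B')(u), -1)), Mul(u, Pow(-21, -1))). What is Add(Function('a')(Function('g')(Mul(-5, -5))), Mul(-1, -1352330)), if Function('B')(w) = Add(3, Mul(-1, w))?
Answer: Rational(1453754519, 1075) ≈ 1.3523e+6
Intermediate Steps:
Function('g')(u) = Add(Mul(Rational(-1, 21), u), Mul(u, Pow(Add(3, Mul(-1, u)), -1))) (Function('g')(u) = Add(Mul(u, Pow(Add(3, Mul(-1, u)), -1)), Mul(u, Pow(-21, -1))) = Add(Mul(u, Pow(Add(3, Mul(-1, u)), -1)), Mul(u, Rational(-1, 21))) = Add(Mul(u, Pow(Add(3, Mul(-1, u)), -1)), Mul(Rational(-1, 21), u)) = Add(Mul(Rational(-1, 21), u), Mul(u, Pow(Add(3, Mul(-1, u)), -1))))
Function('a')(N) = Mul(Rational(1, 2), Pow(N, -1)) (Function('a')(N) = Pow(Mul(2, N), -1) = Mul(Rational(1, 2), Pow(N, -1)))
Add(Function('a')(Function('g')(Mul(-5, -5))), Mul(-1, -1352330)) = Add(Mul(Rational(1, 2), Pow(Mul(Rational(1, 21), Mul(-5, -5), Pow(Add(-3, Mul(-5, -5)), -1), Add(-18, Mul(-1, Mul(-5, -5)))), -1)), Mul(-1, -1352330)) = Add(Mul(Rational(1, 2), Pow(Mul(Rational(1, 21), 25, Pow(Add(-3, 25), -1), Add(-18, Mul(-1, 25))), -1)), 1352330) = Add(Mul(Rational(1, 2), Pow(Mul(Rational(1, 21), 25, Pow(22, -1), Add(-18, -25)), -1)), 1352330) = Add(Mul(Rational(1, 2), Pow(Mul(Rational(1, 21), 25, Rational(1, 22), -43), -1)), 1352330) = Add(Mul(Rational(1, 2), Pow(Rational(-1075, 462), -1)), 1352330) = Add(Mul(Rational(1, 2), Rational(-462, 1075)), 1352330) = Add(Rational(-231, 1075), 1352330) = Rational(1453754519, 1075)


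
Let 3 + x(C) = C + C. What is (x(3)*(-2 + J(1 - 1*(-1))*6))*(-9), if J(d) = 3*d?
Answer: -918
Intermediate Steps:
x(C) = -3 + 2*C (x(C) = -3 + (C + C) = -3 + 2*C)
(x(3)*(-2 + J(1 - 1*(-1))*6))*(-9) = ((-3 + 2*3)*(-2 + (3*(1 - 1*(-1)))*6))*(-9) = ((-3 + 6)*(-2 + (3*(1 + 1))*6))*(-9) = (3*(-2 + (3*2)*6))*(-9) = (3*(-2 + 6*6))*(-9) = (3*(-2 + 36))*(-9) = (3*34)*(-9) = 102*(-9) = -918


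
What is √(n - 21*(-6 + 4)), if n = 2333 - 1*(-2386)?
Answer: 69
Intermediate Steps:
n = 4719 (n = 2333 + 2386 = 4719)
√(n - 21*(-6 + 4)) = √(4719 - 21*(-6 + 4)) = √(4719 - 21*(-2)) = √(4719 + 42) = √4761 = 69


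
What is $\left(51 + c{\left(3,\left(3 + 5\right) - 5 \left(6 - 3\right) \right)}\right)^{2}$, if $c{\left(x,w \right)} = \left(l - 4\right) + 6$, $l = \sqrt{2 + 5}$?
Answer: $\left(53 + \sqrt{7}\right)^{2} \approx 3096.4$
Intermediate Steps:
$l = \sqrt{7} \approx 2.6458$
$c{\left(x,w \right)} = 2 + \sqrt{7}$ ($c{\left(x,w \right)} = \left(\sqrt{7} - 4\right) + 6 = \left(-4 + \sqrt{7}\right) + 6 = 2 + \sqrt{7}$)
$\left(51 + c{\left(3,\left(3 + 5\right) - 5 \left(6 - 3\right) \right)}\right)^{2} = \left(51 + \left(2 + \sqrt{7}\right)\right)^{2} = \left(53 + \sqrt{7}\right)^{2}$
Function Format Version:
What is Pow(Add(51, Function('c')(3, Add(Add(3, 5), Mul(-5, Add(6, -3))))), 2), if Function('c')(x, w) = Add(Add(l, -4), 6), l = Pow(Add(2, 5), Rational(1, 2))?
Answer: Pow(Add(53, Pow(7, Rational(1, 2))), 2) ≈ 3096.4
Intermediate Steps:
l = Pow(7, Rational(1, 2)) ≈ 2.6458
Function('c')(x, w) = Add(2, Pow(7, Rational(1, 2))) (Function('c')(x, w) = Add(Add(Pow(7, Rational(1, 2)), -4), 6) = Add(Add(-4, Pow(7, Rational(1, 2))), 6) = Add(2, Pow(7, Rational(1, 2))))
Pow(Add(51, Function('c')(3, Add(Add(3, 5), Mul(-5, Add(6, -3))))), 2) = Pow(Add(51, Add(2, Pow(7, Rational(1, 2)))), 2) = Pow(Add(53, Pow(7, Rational(1, 2))), 2)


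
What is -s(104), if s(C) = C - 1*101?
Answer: -3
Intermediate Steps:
s(C) = -101 + C (s(C) = C - 101 = -101 + C)
-s(104) = -(-101 + 104) = -1*3 = -3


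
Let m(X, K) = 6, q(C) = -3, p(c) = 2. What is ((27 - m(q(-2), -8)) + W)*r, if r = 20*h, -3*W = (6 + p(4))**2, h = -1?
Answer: 20/3 ≈ 6.6667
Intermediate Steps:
W = -64/3 (W = -(6 + 2)**2/3 = -1/3*8**2 = -1/3*64 = -64/3 ≈ -21.333)
r = -20 (r = 20*(-1) = -20)
((27 - m(q(-2), -8)) + W)*r = ((27 - 1*6) - 64/3)*(-20) = ((27 - 6) - 64/3)*(-20) = (21 - 64/3)*(-20) = -1/3*(-20) = 20/3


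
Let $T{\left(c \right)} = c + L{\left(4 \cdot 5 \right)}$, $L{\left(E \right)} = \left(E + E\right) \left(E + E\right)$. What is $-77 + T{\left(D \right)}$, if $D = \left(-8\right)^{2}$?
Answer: $1587$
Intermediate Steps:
$D = 64$
$L{\left(E \right)} = 4 E^{2}$ ($L{\left(E \right)} = 2 E 2 E = 4 E^{2}$)
$T{\left(c \right)} = 1600 + c$ ($T{\left(c \right)} = c + 4 \left(4 \cdot 5\right)^{2} = c + 4 \cdot 20^{2} = c + 4 \cdot 400 = c + 1600 = 1600 + c$)
$-77 + T{\left(D \right)} = -77 + \left(1600 + 64\right) = -77 + 1664 = 1587$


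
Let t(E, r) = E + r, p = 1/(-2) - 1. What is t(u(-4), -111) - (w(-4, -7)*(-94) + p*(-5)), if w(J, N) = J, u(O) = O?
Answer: -997/2 ≈ -498.50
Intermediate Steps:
p = -3/2 (p = -1/2 - 1 = -3/2 ≈ -1.5000)
t(u(-4), -111) - (w(-4, -7)*(-94) + p*(-5)) = (-4 - 111) - (-4*(-94) - 3/2*(-5)) = -115 - (376 + 15/2) = -115 - 1*767/2 = -115 - 767/2 = -997/2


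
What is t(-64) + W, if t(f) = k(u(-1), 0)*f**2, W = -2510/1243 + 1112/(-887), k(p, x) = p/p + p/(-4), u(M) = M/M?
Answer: 3383397366/1102541 ≈ 3068.7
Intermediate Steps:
u(M) = 1
k(p, x) = 1 - p/4 (k(p, x) = 1 + p*(-1/4) = 1 - p/4)
W = -3608586/1102541 (W = -2510*1/1243 + 1112*(-1/887) = -2510/1243 - 1112/887 = -3608586/1102541 ≈ -3.2730)
t(f) = 3*f**2/4 (t(f) = (1 - 1/4*1)*f**2 = (1 - 1/4)*f**2 = 3*f**2/4)
t(-64) + W = (3/4)*(-64)**2 - 3608586/1102541 = (3/4)*4096 - 3608586/1102541 = 3072 - 3608586/1102541 = 3383397366/1102541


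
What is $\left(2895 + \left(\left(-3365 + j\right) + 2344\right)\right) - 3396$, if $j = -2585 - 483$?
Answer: $-4590$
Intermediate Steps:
$j = -3068$ ($j = -2585 - 483 = -3068$)
$\left(2895 + \left(\left(-3365 + j\right) + 2344\right)\right) - 3396 = \left(2895 + \left(\left(-3365 - 3068\right) + 2344\right)\right) - 3396 = \left(2895 + \left(-6433 + 2344\right)\right) - 3396 = \left(2895 - 4089\right) - 3396 = -1194 - 3396 = -4590$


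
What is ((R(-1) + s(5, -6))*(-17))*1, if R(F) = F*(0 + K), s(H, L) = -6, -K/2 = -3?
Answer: 204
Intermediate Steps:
K = 6 (K = -2*(-3) = 6)
R(F) = 6*F (R(F) = F*(0 + 6) = F*6 = 6*F)
((R(-1) + s(5, -6))*(-17))*1 = ((6*(-1) - 6)*(-17))*1 = ((-6 - 6)*(-17))*1 = -12*(-17)*1 = 204*1 = 204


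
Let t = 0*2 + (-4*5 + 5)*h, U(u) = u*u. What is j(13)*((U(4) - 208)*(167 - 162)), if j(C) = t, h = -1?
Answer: -14400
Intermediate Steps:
U(u) = u²
t = 15 (t = 0*2 + (-4*5 + 5)*(-1) = 0 + (-20 + 5)*(-1) = 0 - 15*(-1) = 0 + 15 = 15)
j(C) = 15
j(13)*((U(4) - 208)*(167 - 162)) = 15*((4² - 208)*(167 - 162)) = 15*((16 - 208)*5) = 15*(-192*5) = 15*(-960) = -14400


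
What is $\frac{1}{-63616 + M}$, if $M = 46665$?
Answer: $- \frac{1}{16951} \approx -5.8994 \cdot 10^{-5}$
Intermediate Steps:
$\frac{1}{-63616 + M} = \frac{1}{-63616 + 46665} = \frac{1}{-16951} = - \frac{1}{16951}$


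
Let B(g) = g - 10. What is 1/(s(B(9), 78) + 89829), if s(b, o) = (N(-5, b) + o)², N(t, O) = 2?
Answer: 1/96229 ≈ 1.0392e-5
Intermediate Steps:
B(g) = -10 + g
s(b, o) = (2 + o)²
1/(s(B(9), 78) + 89829) = 1/((2 + 78)² + 89829) = 1/(80² + 89829) = 1/(6400 + 89829) = 1/96229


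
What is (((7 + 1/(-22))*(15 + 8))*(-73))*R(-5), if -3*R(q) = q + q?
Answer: -428145/11 ≈ -38922.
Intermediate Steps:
R(q) = -2*q/3 (R(q) = -(q + q)/3 = -2*q/3)
(((7 + 1/(-22))*(15 + 8))*(-73))*R(-5) = (((7 + 1/(-22))*(15 + 8))*(-73))*(-⅔*(-5)) = (((7 - 1/22)*23)*(-73))*(10/3) = (((153/22)*23)*(-73))*(10/3) = ((3519/22)*(-73))*(10/3) = -256887/22*10/3 = -428145/11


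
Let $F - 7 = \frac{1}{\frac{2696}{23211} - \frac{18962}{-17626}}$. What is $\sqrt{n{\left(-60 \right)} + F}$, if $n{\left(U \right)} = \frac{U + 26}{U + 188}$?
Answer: $\frac{\sqrt{28814946102732989879}}{1950586712} \approx 2.752$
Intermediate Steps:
$F = \frac{1911321916}{243823339}$ ($F = 7 + \frac{1}{\frac{2696}{23211} - \frac{18962}{-17626}} = 7 + \frac{1}{2696 \cdot \frac{1}{23211} - - \frac{9481}{8813}} = 7 + \frac{1}{\frac{2696}{23211} + \frac{9481}{8813}} = 7 + \frac{1}{\frac{243823339}{204558543}} = 7 + \frac{204558543}{243823339} = \frac{1911321916}{243823339} \approx 7.839$)
$n{\left(U \right)} = \frac{26 + U}{188 + U}$
$\sqrt{n{\left(-60 \right)} + F} = \sqrt{\frac{26 - 60}{188 - 60} + \frac{1911321916}{243823339}} = \sqrt{\frac{1}{128} \left(-34\right) + \frac{1911321916}{243823339}} = \sqrt{- \frac{17}{64} + \frac{1911321916}{243823339}} = \sqrt{\frac{118179605861}{15604693696}} = \frac{\sqrt{28814946102732989879}}{1950586712}$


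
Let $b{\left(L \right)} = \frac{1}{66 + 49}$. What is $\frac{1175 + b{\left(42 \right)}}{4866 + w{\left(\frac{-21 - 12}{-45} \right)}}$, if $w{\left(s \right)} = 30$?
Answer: $\frac{7507}{31280} \approx 0.23999$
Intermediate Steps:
$b{\left(L \right)} = \frac{1}{115}$
$\frac{1175 + b{\left(42 \right)}}{4866 + w{\left(\frac{-21 - 12}{-45} \right)}} = \frac{1175 + \frac{1}{115}}{4866 + 30} = \frac{135126}{115 \cdot 4896} = \frac{135126}{115} \cdot \frac{1}{4896} = \frac{7507}{31280}$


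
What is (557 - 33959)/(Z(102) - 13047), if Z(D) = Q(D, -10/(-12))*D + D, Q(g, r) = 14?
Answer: 11134/3839 ≈ 2.9002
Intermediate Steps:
Z(D) = 15*D (Z(D) = 14*D + D = 15*D)
(557 - 33959)/(Z(102) - 13047) = (557 - 33959)/(15*102 - 13047) = -33402/(1530 - 13047) = -33402/(-11517) = -33402*(-1/11517) = 11134/3839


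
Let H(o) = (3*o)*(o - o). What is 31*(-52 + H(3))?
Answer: -1612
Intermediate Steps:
H(o) = 0 (H(o) = (3*o)*0 = 0)
31*(-52 + H(3)) = 31*(-52 + 0) = 31*(-52) = -1612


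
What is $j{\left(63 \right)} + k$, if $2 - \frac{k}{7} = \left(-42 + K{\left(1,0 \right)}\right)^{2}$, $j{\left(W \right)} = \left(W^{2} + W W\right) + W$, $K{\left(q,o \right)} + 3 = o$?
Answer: $-6160$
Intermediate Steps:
$K{\left(q,o \right)} = -3 + o$
$j{\left(W \right)} = W + 2 W^{2}$ ($j{\left(W \right)} = \left(W^{2} + W^{2}\right) + W = 2 W^{2} + W = W + 2 W^{2}$)
$k = -14161$ ($k = 14 - 7 \left(-42 + \left(-3 + 0\right)\right)^{2} = 14 - 7 \left(-42 - 3\right)^{2} = 14 - 7 \left(-45\right)^{2} = 14 - 14175 = -14161$)
$j{\left(63 \right)} + k = 63 \left(1 + 2 \cdot 63\right) - 14161 = 63 \left(1 + 126\right) - 14161 = 63 \cdot 127 - 14161 = 8001 - 14161 = -6160$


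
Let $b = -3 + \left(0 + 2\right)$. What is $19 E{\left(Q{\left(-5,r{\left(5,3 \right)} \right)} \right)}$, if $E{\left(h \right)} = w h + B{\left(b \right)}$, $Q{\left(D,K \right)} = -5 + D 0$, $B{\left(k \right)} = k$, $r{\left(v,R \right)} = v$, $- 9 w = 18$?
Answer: $171$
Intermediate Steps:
$w = -2$ ($w = \left(- \frac{1}{9}\right) 18 = -2$)
$b = -1$ ($b = -3 + 2 = -1$)
$Q{\left(D,K \right)} = -5$ ($Q{\left(D,K \right)} = -5 + 0 = -5$)
$E{\left(h \right)} = -1 - 2 h$ ($E{\left(h \right)} = - 2 h - 1 = -1 - 2 h$)
$19 E{\left(Q{\left(-5,r{\left(5,3 \right)} \right)} \right)} = 19 \left(-1 - -10\right) = 19 \left(-1 + 10\right) = 19 \cdot 9 = 171$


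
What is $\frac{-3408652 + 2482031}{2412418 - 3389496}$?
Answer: $\frac{926621}{977078} \approx 0.94836$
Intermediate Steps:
$\frac{-3408652 + 2482031}{2412418 - 3389496} = - \frac{926621}{-977078} = \left(-926621\right) \left(- \frac{1}{977078}\right) = \frac{926621}{977078}$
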